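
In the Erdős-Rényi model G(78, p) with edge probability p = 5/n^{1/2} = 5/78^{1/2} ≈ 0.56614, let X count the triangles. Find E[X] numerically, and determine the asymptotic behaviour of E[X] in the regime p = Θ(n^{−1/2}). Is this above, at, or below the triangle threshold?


Number of potential triangles: C(78, 3) = 76076.
Each occurs with probability p³ ≈ (0.56614)³ ≈ 1.8145465e-01.
By linearity: E[X] = C(78, 3)·p³ ≈ 76076 · 1.8145465e-01 ≈ 13804.34417.
Since α = 1/2 < 1, p = c/n^{1/2} ≫ 1/n is above the triangle threshold p ~ 1/n. Asymptotically E[X] ~ (c³/6)·n^{3(1−α)} = (5³/6)·n^{1.5} → ∞; triangles are abundant w.h.p.

E[X] ≈ 13804.34417; in regime p = Θ(1/n^{1/2}) E[X] diverges (above the triangle threshold p ~ 1/n).


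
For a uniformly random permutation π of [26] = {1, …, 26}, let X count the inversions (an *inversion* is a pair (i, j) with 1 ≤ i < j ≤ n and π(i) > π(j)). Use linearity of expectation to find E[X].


Write X = Σ X_I over the C(26, 2) = 325 pairs i < j, with X_I the indicator of one inversion.
There are 325 indicators.
For each fixed pair i < j, the values π(i) and π(j) are two distinct elements of {1, …, 26} in uniformly random order; by symmetry P[π(i) > π(j)] = 1/2.
By linearity: E[X] = 325 · (1/2) = C(26, 2) · (1/2) = 325/2 = 325/2 ≈ 162.500.

E[X] = 325/2 = 162.500.


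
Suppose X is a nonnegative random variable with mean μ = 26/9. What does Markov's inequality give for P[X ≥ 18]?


μ = E[X] = 26/9, a = 18.
Markov: P[X ≥ 18] ≤ μ/a = (26/9)/18 = 13/81.
Numerically: ≈ 0.160494.
(Since a = 18 > μ = 2.888889, the bound 13/81 is < 1 and informative.)

P[X ≥ 18] ≤ 13/81 ≈ 0.160494.


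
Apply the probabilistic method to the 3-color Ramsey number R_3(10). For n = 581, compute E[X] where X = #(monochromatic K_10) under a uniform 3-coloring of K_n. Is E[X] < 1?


E[X] = C(581, 10) · 3^{1 − 45} = 1117316416086113363120 · 3^{−44} = 1117316416086113363120/984770902183611232881.
As a reduced fraction: E[X] = 1117316416086113363120/984770902183611232881 ≈ 1.13460.
Is E[X] < 1? NO.
Since E[X] ≥ 1, the first-moment bound is inconclusive at n = 581; it does NOT by itself certify R_3(10) > 581.

E[X] = 1117316416086113363120/984770902183611232881 ≈ 1.13460; E[X] ≥ 1; first-moment method inconclusive here.


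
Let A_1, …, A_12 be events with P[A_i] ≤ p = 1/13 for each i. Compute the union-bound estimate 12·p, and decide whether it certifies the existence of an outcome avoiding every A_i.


Union bound: P[∪_{i=1}^{12} A_i] ≤ Σ_i P[A_i] ≤ 12·p = 12·(1/13) = 12/13.
Numerically: 12/13 ≈ 0.9230769.
Is 12/13 < 1? YES.
Since P[∪ A_i] ≤ 12/13 < 1, the complement has P[∩ A_i^c] ≥ 1 − 12/13 = 1/13 > 0, so some outcome avoids every A_i.

12·p = 12/13 ≈ 0.9230769; existence CERTIFIED by the union bound.


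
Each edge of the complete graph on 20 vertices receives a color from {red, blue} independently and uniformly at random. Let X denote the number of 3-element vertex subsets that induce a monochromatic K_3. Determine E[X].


Let X = Σ_S X_S over the C(20, 3) = 1140 subsets S of size 3, where X_S = 1 if the K_3 on S is monochromatic.
For a fixed S, the K_3 on S has C(3, 2) = 3 edges. P[all 3 edges red] = (1/2)^3, and likewise for blue, so P[monochromatic] = 2·(1/2)^3 = 2^{1 − 3} = 1/4.
Summing: E[X] = C(20, 3) · 2^{1 − 3} = 1140 · 1/4 = 285.
Numerically: E[X] ≈ 285.000.

E[X] = C(20,3)·2^(1−C(3,2)) = 285 ≈ 285.000.


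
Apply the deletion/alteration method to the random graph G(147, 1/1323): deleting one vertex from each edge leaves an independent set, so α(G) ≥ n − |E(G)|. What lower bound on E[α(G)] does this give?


E[|E(G)|] = C(147, 2)·p = 10731 · (1/1323) = 73/9.
E[α(G)] ≥ n − E[|E(G)|] = 147 − 73/9 = 1250/9.
Numerically: ≈ 138.889.
(This is only a lower bound; the true E[α(G)] may be larger.)

E[α(G)] ≥ 1250/9 ≈ 138.889.


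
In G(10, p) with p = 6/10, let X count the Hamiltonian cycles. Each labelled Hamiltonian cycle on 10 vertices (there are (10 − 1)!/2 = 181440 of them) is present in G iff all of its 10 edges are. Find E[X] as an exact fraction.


K_10 has (10 − 1)!/2 = 181440 labelled Hamiltonian cycles.
For each such Hamiltonian cycle H, let X_H = 1 if all 10 edges of H are present in G. Then P[X_H = 1] = p^{10} = (3/5)^{10} = 59049/9765625.
By linearity of expectation: E[X] = Σ_H E[X_H] = 181440 · p^{10} = 181440 · 59049/9765625 = 2142770112/1953125.
Numerically: E[X] ≈ 1097.

E[X] = 181440 · (3/5)^{10} = 2142770112/1953125 ≈ 1097.


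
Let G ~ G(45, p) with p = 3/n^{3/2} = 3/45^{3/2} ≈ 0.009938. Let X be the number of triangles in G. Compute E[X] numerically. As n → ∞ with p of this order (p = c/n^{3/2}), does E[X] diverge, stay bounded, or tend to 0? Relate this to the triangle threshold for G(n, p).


Number of potential triangles: C(45, 3) = 14190.
Each occurs with probability p³ ≈ (0.009938)³ ≈ 9.815388e-07.
By linearity: E[X] = C(45, 3)·p³ ≈ 14190 · 9.815388e-07 ≈ 0.0139.
Since α = 3/2 > 1, p = c/n^{3/2} = o(1/n) is below the triangle threshold p ~ 1/n. Asymptotically E[X] ~ (c³/6)·n^{3(1−α)} = (3³/6)·n^{-1.5} → 0, so by Markov's inequality G has no triangles w.h.p.

E[X] ≈ 0.0139; in regime p = Θ(1/n^{3/2}) E[X] tends to 0 (below the triangle threshold p ~ 1/n).


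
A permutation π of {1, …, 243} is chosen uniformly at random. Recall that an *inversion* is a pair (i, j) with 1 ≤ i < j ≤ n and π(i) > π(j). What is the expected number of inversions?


Write X = Σ X_I over the C(243, 2) = 29403 pairs i < j, with X_I the indicator of one inversion.
There are 29403 indicators.
For each fixed pair i < j, the values π(i) and π(j) are two distinct elements of {1, …, 243} in uniformly random order; by symmetry P[π(i) > π(j)] = 1/2.
By linearity: E[X] = 29403 · (1/2) = C(243, 2) · (1/2) = 29403/2 = 29403/2 ≈ 14701.5000.

E[X] = 29403/2 = 14701.5000.


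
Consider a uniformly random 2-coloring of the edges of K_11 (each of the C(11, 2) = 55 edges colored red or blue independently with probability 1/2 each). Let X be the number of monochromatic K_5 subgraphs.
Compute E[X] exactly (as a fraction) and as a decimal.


Let X = Σ_S X_S over the C(11, 5) = 462 subsets S of size 5, where X_S = 1 if the K_5 on S is monochromatic.
For a fixed S, the K_5 on S has C(5, 2) = 10 edges. P[all 10 edges red] = (1/2)^10, and likewise for blue, so P[monochromatic] = 2·(1/2)^10 = 2^{1 − 10} = 1/512.
By linearity: E[X] = C(11, 5) · 2^{1 − 10} = 462 · 1/512 = 231/256.
Numerically: E[X] ≈ 0.902.

E[X] = C(11,5)·2^(1−C(5,2)) = 231/256 ≈ 0.902.


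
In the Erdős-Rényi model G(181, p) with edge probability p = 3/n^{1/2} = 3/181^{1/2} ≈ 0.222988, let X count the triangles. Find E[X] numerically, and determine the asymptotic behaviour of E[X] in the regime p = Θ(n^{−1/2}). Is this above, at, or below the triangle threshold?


Number of potential triangles: C(181, 3) = 971970.
Each occurs with probability p³ ≈ (0.222988)³ ≈ 1.10878132e-02.
By linearity: E[X] = C(181, 3)·p³ ≈ 971970 · 1.10878132e-02 ≈ 10777.021826.
Since α = 1/2 < 1, p = c/n^{1/2} ≫ 1/n is above the triangle threshold p ~ 1/n. Asymptotically E[X] ~ (c³/6)·n^{3(1−α)} = (3³/6)·n^{1.5} → ∞; triangles are abundant w.h.p.

E[X] ≈ 10777.021826; in regime p = Θ(1/n^{1/2}) E[X] diverges (above the triangle threshold p ~ 1/n).


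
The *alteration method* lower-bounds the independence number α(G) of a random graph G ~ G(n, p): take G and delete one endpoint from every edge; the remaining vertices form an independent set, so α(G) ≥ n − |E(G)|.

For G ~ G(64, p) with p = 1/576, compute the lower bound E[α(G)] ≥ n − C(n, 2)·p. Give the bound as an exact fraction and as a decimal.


E[|E(G)|] = C(64, 2)·p = 2016 · (1/576) = 7/2.
E[α(G)] ≥ n − E[|E(G)|] = 64 − 7/2 = 121/2.
Numerically: ≈ 60.500.
(This is only a lower bound; the true E[α(G)] may be larger.)

E[α(G)] ≥ 121/2 ≈ 60.500.


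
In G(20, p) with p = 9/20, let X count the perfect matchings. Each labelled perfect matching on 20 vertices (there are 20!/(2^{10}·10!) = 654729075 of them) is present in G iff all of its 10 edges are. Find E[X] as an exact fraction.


K_20 has 20!/(2^{10}·10!) = 654729075 labelled perfect matchings.
For each such perfect matching H, let X_H = 1 if all 10 edges of H are present in G. Then P[X_H = 1] = p^{10} = (9/20)^{10} = 3486784401/10240000000000.
By linearity of expectation: E[X] = Σ_H E[X_H] = 654729075 · p^{10} = 654729075 · 3486784401/10240000000000 = 91315965023646363/409600000000.
Numerically: E[X] ≈ 2.2294e+05.

E[X] = 654729075 · (9/20)^{10} = 91315965023646363/409600000000 ≈ 2.2294e+05.


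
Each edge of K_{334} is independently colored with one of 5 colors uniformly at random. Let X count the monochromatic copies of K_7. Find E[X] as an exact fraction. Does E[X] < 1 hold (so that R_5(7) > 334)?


E[X] = C(334, 7) · 5^{1 − 21} = 86359460961576 · 5^{−20} = 86359460961576/95367431640625.
As a reduced fraction: E[X] = 86359460961576/95367431640625 ≈ 0.90554.
Is E[X] < 1? YES.
Since E[X] < 1, there exists a 5-coloring of K_{334} with no monochromatic K_7; hence R_5(7) > 334.

E[X] = 86359460961576/95367431640625 ≈ 0.90554; E[X] < 1, so R_5(7) > 334.


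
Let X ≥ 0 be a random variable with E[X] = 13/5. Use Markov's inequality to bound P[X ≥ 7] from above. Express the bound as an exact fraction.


μ = E[X] = 13/5, a = 7.
Markov: P[X ≥ 7] ≤ μ/a = (13/5)/7 = 13/35.
Numerically: ≈ 0.37143.
(Since a = 7 > μ = 2.60000, the bound 13/35 is < 1 and informative.)

P[X ≥ 7] ≤ 13/35 ≈ 0.37143.


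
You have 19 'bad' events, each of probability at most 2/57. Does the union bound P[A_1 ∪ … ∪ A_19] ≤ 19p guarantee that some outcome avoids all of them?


Union bound: P[∪_{i=1}^{19} A_i] ≤ Σ_i P[A_i] ≤ 19·p = 19·(2/57) = 2/3.
Numerically: 2/3 ≈ 0.667.
Is 2/3 < 1? YES.
Since P[∪ A_i] ≤ 2/3 < 1, the complement has P[∩ A_i^c] ≥ 1 − 2/3 = 1/3 > 0, so some outcome avoids every A_i.

19·p = 2/3 ≈ 0.667; existence CERTIFIED by the union bound.


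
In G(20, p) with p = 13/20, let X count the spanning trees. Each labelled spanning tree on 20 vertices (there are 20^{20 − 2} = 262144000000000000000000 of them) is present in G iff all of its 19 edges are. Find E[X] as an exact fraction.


K_20 has 20^{20 − 2} = 262144000000000000000000 labelled spanning trees.
For each such spanning tree H, let X_H = 1 if all 19 edges of H are present in G. Then P[X_H = 1] = p^{19} = (13/20)^{19} = 1461920290375446110677/5242880000000000000000000.
Summing the indicators: E[X] = Σ_H E[X_H] = 262144000000000000000000 · p^{19} = 262144000000000000000000 · 1461920290375446110677/5242880000000000000000000 = 1461920290375446110677/20.
Numerically: E[X] ≈ 7.3096e+19.

E[X] = 262144000000000000000000 · (13/20)^{19} = 1461920290375446110677/20 ≈ 7.3096e+19.


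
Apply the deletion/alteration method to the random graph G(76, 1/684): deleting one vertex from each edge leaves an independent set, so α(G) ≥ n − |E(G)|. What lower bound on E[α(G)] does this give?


E[|E(G)|] = C(76, 2)·p = 2850 · (1/684) = 25/6.
E[α(G)] ≥ n − E[|E(G)|] = 76 − 25/6 = 431/6.
Numerically: ≈ 71.8333.
(This is only a lower bound; the true E[α(G)] may be larger.)

E[α(G)] ≥ 431/6 ≈ 71.8333.


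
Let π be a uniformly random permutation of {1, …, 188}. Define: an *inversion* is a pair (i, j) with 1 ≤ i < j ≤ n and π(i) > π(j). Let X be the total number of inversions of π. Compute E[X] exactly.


Write X = Σ X_I over the C(188, 2) = 17578 pairs i < j, with X_I the indicator of one inversion.
There are 17578 indicators.
For each fixed pair i < j, the values π(i) and π(j) are two distinct elements of {1, …, 188} in uniformly random order; by symmetry P[π(i) > π(j)] = 1/2.
By linearity: E[X] = 17578 · (1/2) = C(188, 2) · (1/2) = 17578/2 = 8789 ≈ 8789.0000.

E[X] = 8789 = 8789.0000.


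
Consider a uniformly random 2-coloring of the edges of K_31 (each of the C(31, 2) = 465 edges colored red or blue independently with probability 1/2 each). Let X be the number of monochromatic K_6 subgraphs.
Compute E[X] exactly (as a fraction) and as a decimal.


Let X = Σ_S X_S over the C(31, 6) = 736281 subsets S of size 6, where X_S = 1 if the K_6 on S is monochromatic.
For a fixed S, the K_6 on S has C(6, 2) = 15 edges. P[all 15 edges red] = (1/2)^15, and likewise for blue, so P[monochromatic] = 2·(1/2)^15 = 2^{1 − 15} = 1/16384.
Summing: E[X] = C(31, 6) · 2^{1 − 15} = 736281 · 1/16384 = 736281/16384.
Numerically: E[X] ≈ 44.9390.

E[X] = C(31,6)·2^(1−C(6,2)) = 736281/16384 ≈ 44.9390.


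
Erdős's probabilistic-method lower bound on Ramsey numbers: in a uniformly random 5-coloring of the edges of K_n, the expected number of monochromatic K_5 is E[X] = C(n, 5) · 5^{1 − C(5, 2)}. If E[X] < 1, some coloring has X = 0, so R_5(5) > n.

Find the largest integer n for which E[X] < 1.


We need C(n, 5) · 5^{1 − 10} < 1, i.e. C(n, 5) < 5^{10 − 1} = 1953125.
Check values of n near the boundary:
  n = 43: C(43, 5) = 962598; 962598 < 1953125? YES
  n = 44: C(44, 5) = 1086008; 1086008 < 1953125? YES
  n = 45: C(45, 5) = 1221759; 1221759 < 1953125? YES
  n = 46: C(46, 5) = 1370754; 1370754 < 1953125? YES
  n = 47: C(47, 5) = 1533939; 1533939 < 1953125? YES
  n = 48: C(48, 5) = 1712304; 1712304 < 1953125? YES
  n = 49: C(49, 5) = 1906884; 1906884 < 1953125? YES
  n = 50: C(50, 5) = 2118760; 2118760 < 1953125? NO
  n = 51: C(51, 5) = 2349060; 2349060 < 1953125? NO
The largest n with C(n, 5) < 1953125 is n = 49 (where E[X] = 1906884/1953125 ≈ 0.976325). Hence R_5(5) > 49, i.e. R_5(5) ≥ 50.

Largest n = 49; hence R_5(5) > 49.


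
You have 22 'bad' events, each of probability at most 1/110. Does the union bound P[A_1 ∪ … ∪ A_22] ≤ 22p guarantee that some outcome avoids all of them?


Union bound: P[∪_{i=1}^{22} A_i] ≤ Σ_i P[A_i] ≤ 22·p = 22·(1/110) = 1/5.
Numerically: 1/5 ≈ 0.20000.
Is 1/5 < 1? YES.
Since P[∪ A_i] ≤ 1/5 < 1, the complement has P[∩ A_i^c] ≥ 1 − 1/5 = 4/5 > 0, so some outcome avoids every A_i.

22·p = 1/5 ≈ 0.20000; existence CERTIFIED by the union bound.


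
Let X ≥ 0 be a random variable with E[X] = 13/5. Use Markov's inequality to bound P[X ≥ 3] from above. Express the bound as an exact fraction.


μ = E[X] = 13/5, a = 3.
Markov: P[X ≥ 3] ≤ μ/a = (13/5)/3 = 13/15.
Numerically: ≈ 0.86667.
(Since a = 3 > μ = 2.60000, the bound 13/15 is < 1 and informative.)

P[X ≥ 3] ≤ 13/15 ≈ 0.86667.


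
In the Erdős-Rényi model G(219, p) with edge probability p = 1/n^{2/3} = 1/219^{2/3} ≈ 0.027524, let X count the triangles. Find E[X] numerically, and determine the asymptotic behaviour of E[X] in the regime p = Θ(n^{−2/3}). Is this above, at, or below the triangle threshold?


Number of potential triangles: C(219, 3) = 1726669.
Each occurs with probability p³ ≈ (0.027524)³ ≈ 2.0850274e-05.
By linearity: E[X] = C(219, 3)·p³ ≈ 1726669 · 2.0850274e-05 ≈ 36.00152.
Since α = 2/3 < 1, p = c/n^{2/3} ≫ 1/n is above the triangle threshold p ~ 1/n. Asymptotically E[X] ~ (c³/6)·n^{3(1−α)} = (1³/6)·n^{1} → ∞; triangles are abundant w.h.p.

E[X] ≈ 36.00152; in regime p = Θ(1/n^{2/3}) E[X] diverges (above the triangle threshold p ~ 1/n).


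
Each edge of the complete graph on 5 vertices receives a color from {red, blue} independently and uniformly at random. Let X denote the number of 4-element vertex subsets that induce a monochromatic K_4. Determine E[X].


Let X = Σ_S X_S over the C(5, 4) = 5 subsets S of size 4, where X_S = 1 if the K_4 on S is monochromatic.
For a fixed S, the K_4 on S has C(4, 2) = 6 edges. P[all 6 edges red] = (1/2)^6, and likewise for blue, so P[monochromatic] = 2·(1/2)^6 = 2^{1 − 6} = 1/32.
By linearity of expectation: E[X] = C(5, 4) · 2^{1 − 6} = 5 · 1/32 = 5/32.
Numerically: E[X] ≈ 0.156.

E[X] = C(5,4)·2^(1−C(4,2)) = 5/32 ≈ 0.156.


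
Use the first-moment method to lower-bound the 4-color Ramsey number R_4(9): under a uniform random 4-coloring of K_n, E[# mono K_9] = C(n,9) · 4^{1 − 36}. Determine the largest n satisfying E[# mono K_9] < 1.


We need C(n, 9) · 4^{1 − 36} < 1, i.e. C(n, 9) < 4^{36 − 1} = 1180591620717411303424.
Check values of n near the boundary:
  n = 913: C(913, 9) = 1167605542753639808390; 1167605542753639808390 < 1180591620717411303424? YES
  n = 914: C(914, 9) = 1179217089587653905932; 1179217089587653905932 < 1180591620717411303424? YES
  n = 915: C(915, 9) = 1190931166636537885130; 1190931166636537885130 < 1180591620717411303424? NO
  n = 916: C(916, 9) = 1202748565202942340440; 1202748565202942340440 < 1180591620717411303424? NO
The largest n with C(n, 9) < 1180591620717411303424 is n = 914 (where E[X] = 294804272396913476483/295147905179352825856 ≈ 0.999). Hence R_4(9) > 914, i.e. R_4(9) ≥ 915.

Largest n = 914; hence R_4(9) > 914.


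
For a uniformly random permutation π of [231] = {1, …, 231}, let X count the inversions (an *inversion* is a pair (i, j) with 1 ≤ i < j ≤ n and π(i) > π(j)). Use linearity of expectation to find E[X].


Write X = Σ X_I over the C(231, 2) = 26565 pairs i < j, with X_I the indicator of one inversion.
There are 26565 indicators.
For each fixed pair i < j, the values π(i) and π(j) are two distinct elements of {1, …, 231} in uniformly random order; by symmetry P[π(i) > π(j)] = 1/2.
By linearity: E[X] = 26565 · (1/2) = C(231, 2) · (1/2) = 26565/2 = 26565/2 ≈ 13282.5000.

E[X] = 26565/2 = 13282.5000.


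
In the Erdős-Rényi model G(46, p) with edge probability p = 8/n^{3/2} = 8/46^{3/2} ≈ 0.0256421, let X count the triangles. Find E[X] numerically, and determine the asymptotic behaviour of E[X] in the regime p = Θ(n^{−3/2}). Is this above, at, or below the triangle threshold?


Number of potential triangles: C(46, 3) = 15180.
Each occurs with probability p³ ≈ (0.0256421)³ ≈ 1.68600834e-05.
By linearity: E[X] = C(46, 3)·p³ ≈ 15180 · 1.68600834e-05 ≈ 0.255936.
Since α = 3/2 > 1, p = c/n^{3/2} = o(1/n) is below the triangle threshold p ~ 1/n. Asymptotically E[X] ~ (c³/6)·n^{3(1−α)} = (8³/6)·n^{-1.5} → 0, so by Markov's inequality G has no triangles w.h.p.

E[X] ≈ 0.255936; in regime p = Θ(1/n^{3/2}) E[X] tends to 0 (below the triangle threshold p ~ 1/n).


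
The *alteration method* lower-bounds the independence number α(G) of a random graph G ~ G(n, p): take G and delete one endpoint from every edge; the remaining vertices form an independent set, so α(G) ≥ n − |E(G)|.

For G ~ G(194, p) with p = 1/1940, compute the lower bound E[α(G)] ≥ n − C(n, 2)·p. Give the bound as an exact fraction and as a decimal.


E[|E(G)|] = C(194, 2)·p = 18721 · (1/1940) = 193/20.
E[α(G)] ≥ n − E[|E(G)|] = 194 − 193/20 = 3687/20.
Numerically: ≈ 184.350000.
(This is only a lower bound; the true E[α(G)] may be larger.)

E[α(G)] ≥ 3687/20 ≈ 184.350000.


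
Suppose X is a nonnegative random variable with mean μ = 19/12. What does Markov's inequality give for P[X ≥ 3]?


μ = E[X] = 19/12, a = 3.
Markov: P[X ≥ 3] ≤ μ/a = (19/12)/3 = 19/36.
Numerically: ≈ 0.527778.
(Since a = 3 > μ = 1.583333, the bound 19/36 is < 1 and informative.)

P[X ≥ 3] ≤ 19/36 ≈ 0.527778.


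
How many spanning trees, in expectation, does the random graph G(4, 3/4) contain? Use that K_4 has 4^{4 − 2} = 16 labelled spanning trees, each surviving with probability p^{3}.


K_4 has 4^{4 − 2} = 16 labelled spanning trees.
For each such spanning tree H, let X_H = 1 if all 3 edges of H are present in G. Then P[X_H = 1] = p^{3} = (3/4)^{3} = 27/64.
By linearity of expectation: E[X] = Σ_H E[X_H] = 16 · p^{3} = 16 · 27/64 = 27/4.
Numerically: E[X] ≈ 6.75.

E[X] = 16 · (3/4)^{3} = 27/4 ≈ 6.75.


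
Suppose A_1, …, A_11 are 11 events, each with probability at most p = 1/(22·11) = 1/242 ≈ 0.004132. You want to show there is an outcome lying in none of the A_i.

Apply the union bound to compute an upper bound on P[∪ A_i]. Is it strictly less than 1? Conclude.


Union bound: P[∪_{i=1}^{11} A_i] ≤ Σ_i P[A_i] ≤ 11·p = 11·(1/242) = 1/22.
Numerically: 1/22 ≈ 0.045455.
Is 1/22 < 1? YES.
Since P[∪ A_i] ≤ 1/22 < 1, the complement has P[∩ A_i^c] ≥ 1 − 1/22 = 21/22 > 0, so some outcome avoids every A_i.

11·p = 1/22 ≈ 0.045455; existence CERTIFIED by the union bound.


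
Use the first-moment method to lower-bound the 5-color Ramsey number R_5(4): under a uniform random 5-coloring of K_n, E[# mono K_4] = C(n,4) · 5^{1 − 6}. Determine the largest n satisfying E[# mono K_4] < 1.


We need C(n, 4) · 5^{1 − 6} < 1, i.e. C(n, 4) < 5^{6 − 1} = 3125.
Check values of n near the boundary:
  n = 17: C(17, 4) = 2380; 2380 < 3125? YES
  n = 18: C(18, 4) = 3060; 3060 < 3125? YES
  n = 19: C(19, 4) = 3876; 3876 < 3125? NO
The largest n with C(n, 4) < 3125 is n = 18 (where E[X] = 612/625 ≈ 0.9792000). Hence R_5(4) > 18, i.e. R_5(4) ≥ 19.

Largest n = 18; hence R_5(4) > 18.


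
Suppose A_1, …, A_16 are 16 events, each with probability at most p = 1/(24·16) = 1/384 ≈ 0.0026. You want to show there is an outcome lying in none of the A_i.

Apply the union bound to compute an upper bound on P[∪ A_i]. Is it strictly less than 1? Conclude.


Union bound: P[∪_{i=1}^{16} A_i] ≤ Σ_i P[A_i] ≤ 16·p = 16·(1/384) = 1/24.
Numerically: 1/24 ≈ 0.0417.
Is 1/24 < 1? YES.
Since P[∪ A_i] ≤ 1/24 < 1, the complement has P[∩ A_i^c] ≥ 1 − 1/24 = 23/24 > 0, so some outcome avoids every A_i.

16·p = 1/24 ≈ 0.0417; existence CERTIFIED by the union bound.


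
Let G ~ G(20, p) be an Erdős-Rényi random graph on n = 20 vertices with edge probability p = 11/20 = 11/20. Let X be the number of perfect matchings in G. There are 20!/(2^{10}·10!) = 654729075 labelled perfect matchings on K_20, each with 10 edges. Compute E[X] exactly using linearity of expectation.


K_20 has 20!/(2^{10}·10!) = 654729075 labelled perfect matchings.
For each such perfect matching H, let X_H = 1 if all 10 edges of H are present in G. Then P[X_H = 1] = p^{10} = (11/20)^{10} = 25937424601/10240000000000.
By linearity: E[X] = Σ_H E[X_H] = 654729075 · p^{10} = 654729075 · 25937424601/10240000000000 = 679279440675798963/409600000000.
Numerically: E[X] ≈ 1.6584e+06.

E[X] = 654729075 · (11/20)^{10} = 679279440675798963/409600000000 ≈ 1.6584e+06.


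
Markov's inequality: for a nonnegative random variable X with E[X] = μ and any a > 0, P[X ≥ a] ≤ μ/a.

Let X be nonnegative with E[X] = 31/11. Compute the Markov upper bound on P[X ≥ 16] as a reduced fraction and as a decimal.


μ = E[X] = 31/11, a = 16.
Markov: P[X ≥ 16] ≤ μ/a = (31/11)/16 = 31/176.
Numerically: ≈ 0.176.
(Since a = 16 > μ = 2.818, the bound 31/176 is < 1 and informative.)

P[X ≥ 16] ≤ 31/176 ≈ 0.176.


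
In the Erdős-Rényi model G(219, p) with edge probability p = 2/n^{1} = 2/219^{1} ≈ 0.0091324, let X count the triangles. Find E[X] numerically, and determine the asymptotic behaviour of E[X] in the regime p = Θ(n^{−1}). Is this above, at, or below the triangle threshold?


Number of potential triangles: C(219, 3) = 1726669.
Each occurs with probability p³ ≈ (0.0091324)³ ≈ 7.6165385e-07.
By linearity: E[X] = C(219, 3)·p³ ≈ 1726669 · 7.6165385e-07 ≈ 1.31512.
Here α = 1, so p = 2/n is exactly at the triangle threshold p ~ 1/n. Asymptotically E[X] → c³/6 = 2³/6 = 4/3 ≈ 1.33333, a bounded constant. In this regime the triangle count is asymptotically Poisson(c³/6).

E[X] ≈ 1.31512; in regime p = Θ(1/n^{1}) E[X] stays bounded (at the triangle threshold p ~ 1/n).


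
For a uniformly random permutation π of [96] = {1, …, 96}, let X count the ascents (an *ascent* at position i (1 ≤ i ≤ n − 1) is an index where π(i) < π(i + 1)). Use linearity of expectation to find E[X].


Write X = Σ X_I over i = 1, …, 95, with X_I the indicator of one ascent.
There are 95 indicators.
For each fixed i, the pair (π(i), π(i+1)) is a uniformly random ordered pair of distinct values from {1, …, 96}; by symmetry P[π(i) < π(i+1)] = 1/2.
By linearity: E[X] = 95 · (1/2) = (96 − 1) · (1/2) = 95/2 ≈ 47.5000.

E[X] = 95/2 = 47.5000.


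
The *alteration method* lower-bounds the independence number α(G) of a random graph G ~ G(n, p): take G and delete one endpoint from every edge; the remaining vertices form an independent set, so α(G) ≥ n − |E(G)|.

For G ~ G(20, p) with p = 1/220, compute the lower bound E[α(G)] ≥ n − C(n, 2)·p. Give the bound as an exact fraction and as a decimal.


E[|E(G)|] = C(20, 2)·p = 190 · (1/220) = 19/22.
E[α(G)] ≥ n − E[|E(G)|] = 20 − 19/22 = 421/22.
Numerically: ≈ 19.136364.
(This is only a lower bound; the true E[α(G)] may be larger.)

E[α(G)] ≥ 421/22 ≈ 19.136364.


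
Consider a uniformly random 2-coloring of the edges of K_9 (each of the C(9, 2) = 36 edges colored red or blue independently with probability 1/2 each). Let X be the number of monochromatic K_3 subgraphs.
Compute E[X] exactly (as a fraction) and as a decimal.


Let X = Σ_S X_S over the C(9, 3) = 84 subsets S of size 3, where X_S = 1 if the K_3 on S is monochromatic.
For a fixed S, the K_3 on S has C(3, 2) = 3 edges. P[all 3 edges red] = (1/2)^3, and likewise for blue, so P[monochromatic] = 2·(1/2)^3 = 2^{1 − 3} = 1/4.
Summing: E[X] = C(9, 3) · 2^{1 − 3} = 84 · 1/4 = 21.
Numerically: E[X] ≈ 21.000000.

E[X] = C(9,3)·2^(1−C(3,2)) = 21 ≈ 21.000000.


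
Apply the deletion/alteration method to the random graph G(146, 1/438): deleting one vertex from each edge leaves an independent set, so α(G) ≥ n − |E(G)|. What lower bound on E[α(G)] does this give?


E[|E(G)|] = C(146, 2)·p = 10585 · (1/438) = 145/6.
E[α(G)] ≥ n − E[|E(G)|] = 146 − 145/6 = 731/6.
Numerically: ≈ 121.8333.
(This is only a lower bound; the true E[α(G)] may be larger.)

E[α(G)] ≥ 731/6 ≈ 121.8333.


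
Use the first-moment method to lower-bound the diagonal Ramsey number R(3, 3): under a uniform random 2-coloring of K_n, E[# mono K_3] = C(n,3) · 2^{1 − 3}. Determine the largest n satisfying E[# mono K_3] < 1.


We need C(n, 3) · 2^{1 − 3} < 1, i.e. C(n, 3) < 2^{3 − 1} = 4.
Check values of n near the boundary:
  n = 3: C(3, 3) = 1; 1 < 4? YES
  n = 4: C(4, 3) = 4; 4 < 4? NO
  n = 5: C(5, 3) = 10; 10 < 4? NO
The largest n with C(n, 3) < 4 is n = 3 (where E[X] = 1/4 ≈ 0.250). Hence R(3, 3) > 3, i.e. R(3, 3) ≥ 4.

Largest n = 3; hence R(3, 3) > 3.


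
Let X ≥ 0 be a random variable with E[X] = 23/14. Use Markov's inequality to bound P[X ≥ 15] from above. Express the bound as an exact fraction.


μ = E[X] = 23/14, a = 15.
Markov: P[X ≥ 15] ≤ μ/a = (23/14)/15 = 23/210.
Numerically: ≈ 0.10952.
(Since a = 15 > μ = 1.64286, the bound 23/210 is < 1 and informative.)

P[X ≥ 15] ≤ 23/210 ≈ 0.10952.


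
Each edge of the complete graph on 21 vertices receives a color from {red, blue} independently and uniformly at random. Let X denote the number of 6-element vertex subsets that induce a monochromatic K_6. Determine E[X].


Let X = Σ_S X_S over the C(21, 6) = 54264 subsets S of size 6, where X_S = 1 if the K_6 on S is monochromatic.
For a fixed S, the K_6 on S has C(6, 2) = 15 edges. P[all 15 edges red] = (1/2)^15, and likewise for blue, so P[monochromatic] = 2·(1/2)^15 = 2^{1 − 15} = 1/16384.
By linearity of expectation: E[X] = C(21, 6) · 2^{1 − 15} = 54264 · 1/16384 = 6783/2048.
Numerically: E[X] ≈ 3.3120.

E[X] = C(21,6)·2^(1−C(6,2)) = 6783/2048 ≈ 3.3120.


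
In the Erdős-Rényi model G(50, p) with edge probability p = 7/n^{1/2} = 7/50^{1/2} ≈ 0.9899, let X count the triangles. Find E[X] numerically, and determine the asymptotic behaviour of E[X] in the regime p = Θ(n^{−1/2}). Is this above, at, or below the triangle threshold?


Number of potential triangles: C(50, 3) = 19600.
Each occurs with probability p³ ≈ (0.9899)³ ≈ 9.701505e-01.
By linearity: E[X] = C(50, 3)·p³ ≈ 19600 · 9.701505e-01 ≈ 19014.9499.
Since α = 1/2 < 1, p = c/n^{1/2} ≫ 1/n is above the triangle threshold p ~ 1/n. Asymptotically E[X] ~ (c³/6)·n^{3(1−α)} = (7³/6)·n^{1.5} → ∞; triangles are abundant w.h.p.

E[X] ≈ 19014.9499; in regime p = Θ(1/n^{1/2}) E[X] diverges (above the triangle threshold p ~ 1/n).


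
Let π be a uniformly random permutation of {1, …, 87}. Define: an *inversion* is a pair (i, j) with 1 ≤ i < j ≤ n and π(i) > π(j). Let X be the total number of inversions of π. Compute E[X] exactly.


Write X = Σ X_I over the C(87, 2) = 3741 pairs i < j, with X_I the indicator of one inversion.
There are 3741 indicators.
For each fixed pair i < j, the values π(i) and π(j) are two distinct elements of {1, …, 87} in uniformly random order; by symmetry P[π(i) > π(j)] = 1/2.
By linearity: E[X] = 3741 · (1/2) = C(87, 2) · (1/2) = 3741/2 = 3741/2 ≈ 1870.500000.

E[X] = 3741/2 = 1870.500000.


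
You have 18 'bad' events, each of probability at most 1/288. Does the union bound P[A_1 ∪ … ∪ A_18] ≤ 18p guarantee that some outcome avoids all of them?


Union bound: P[∪_{i=1}^{18} A_i] ≤ Σ_i P[A_i] ≤ 18·p = 18·(1/288) = 1/16.
Numerically: 1/16 ≈ 0.0625.
Is 1/16 < 1? YES.
Since P[∪ A_i] ≤ 1/16 < 1, the complement has P[∩ A_i^c] ≥ 1 − 1/16 = 15/16 > 0, so some outcome avoids every A_i.

18·p = 1/16 ≈ 0.0625; existence CERTIFIED by the union bound.


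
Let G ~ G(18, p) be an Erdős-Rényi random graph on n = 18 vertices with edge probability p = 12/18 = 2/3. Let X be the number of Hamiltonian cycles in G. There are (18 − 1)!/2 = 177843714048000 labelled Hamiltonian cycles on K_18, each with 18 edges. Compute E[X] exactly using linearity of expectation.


K_18 has (18 − 1)!/2 = 177843714048000 labelled Hamiltonian cycles.
For each such Hamiltonian cycle H, let X_H = 1 if all 18 edges of H are present in G. Then P[X_H = 1] = p^{18} = (2/3)^{18} = 262144/387420489.
Summing the indicators: E[X] = Σ_H E[X_H] = 177843714048000 · p^{18} = 177843714048000 · 262144/387420489 = 63951526166528000/531441.
Numerically: E[X] ≈ 1.20336e+11.

E[X] = 177843714048000 · (2/3)^{18} = 63951526166528000/531441 ≈ 1.20336e+11.


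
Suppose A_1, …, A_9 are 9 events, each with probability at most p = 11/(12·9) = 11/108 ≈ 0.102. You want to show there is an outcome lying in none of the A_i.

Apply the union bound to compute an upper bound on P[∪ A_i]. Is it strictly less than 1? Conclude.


Union bound: P[∪_{i=1}^{9} A_i] ≤ Σ_i P[A_i] ≤ 9·p = 9·(11/108) = 11/12.
Numerically: 11/12 ≈ 0.917.
Is 11/12 < 1? YES.
Since P[∪ A_i] ≤ 11/12 < 1, the complement has P[∩ A_i^c] ≥ 1 − 11/12 = 1/12 > 0, so some outcome avoids every A_i.

9·p = 11/12 ≈ 0.917; existence CERTIFIED by the union bound.


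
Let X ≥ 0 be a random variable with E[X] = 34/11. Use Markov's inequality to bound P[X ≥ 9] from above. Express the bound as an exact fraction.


μ = E[X] = 34/11, a = 9.
Markov: P[X ≥ 9] ≤ μ/a = (34/11)/9 = 34/99.
Numerically: ≈ 0.34343.
(Since a = 9 > μ = 3.09091, the bound 34/99 is < 1 and informative.)

P[X ≥ 9] ≤ 34/99 ≈ 0.34343.


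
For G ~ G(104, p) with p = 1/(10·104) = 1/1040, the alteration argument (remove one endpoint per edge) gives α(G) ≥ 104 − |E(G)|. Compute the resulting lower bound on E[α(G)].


E[|E(G)|] = C(104, 2)·p = 5356 · (1/1040) = 103/20.
E[α(G)] ≥ n − E[|E(G)|] = 104 − 103/20 = 1977/20.
Numerically: ≈ 98.85000.
(This is only a lower bound; the true E[α(G)] may be larger.)

E[α(G)] ≥ 1977/20 ≈ 98.85000.


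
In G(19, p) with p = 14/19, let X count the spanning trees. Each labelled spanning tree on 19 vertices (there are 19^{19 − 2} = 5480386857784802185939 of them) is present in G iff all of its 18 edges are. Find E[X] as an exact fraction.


K_19 has 19^{19 − 2} = 5480386857784802185939 labelled spanning trees.
For each such spanning tree H, let X_H = 1 if all 18 edges of H are present in G. Then P[X_H = 1] = p^{18} = (14/19)^{18} = 426878854210636742656/104127350297911241532841.
By linearity: E[X] = Σ_H E[X_H] = 5480386857784802185939 · p^{18} = 5480386857784802185939 · 426878854210636742656/104127350297911241532841 = 426878854210636742656/19.
Numerically: E[X] ≈ 2.2467e+19.

E[X] = 5480386857784802185939 · (14/19)^{18} = 426878854210636742656/19 ≈ 2.2467e+19.


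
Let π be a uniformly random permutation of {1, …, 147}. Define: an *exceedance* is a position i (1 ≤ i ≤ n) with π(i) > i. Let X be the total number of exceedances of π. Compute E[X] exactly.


Write X = Σ_{i=1}^{147} X_i, where X_i = 1_{π(i) > i}.
For each fixed i, π(i) is uniform over {1, …, 147} (marginal of a uniform permutation), so P[π(i) > i] = (n − i)/n. Summing: Σ_{i=1}^{147} (n − i)/n = (0 + 1 + … + 146)/147 = 147(147 − 1)/(2·147) = (147 − 1)/2.
Hence E[X] = Σ_{i=1}^{147} (147 − i)/147 = 73 ≈ 73.000.

E[X] = 73 = 73.000.


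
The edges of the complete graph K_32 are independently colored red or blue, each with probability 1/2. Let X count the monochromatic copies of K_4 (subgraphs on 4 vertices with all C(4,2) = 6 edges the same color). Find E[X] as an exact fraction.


Let X = Σ_S X_S over the C(32, 4) = 35960 subsets S of size 4, where X_S = 1 if the K_4 on S is monochromatic.
For a fixed S, the K_4 on S has C(4, 2) = 6 edges. P[all 6 edges red] = (1/2)^6, and likewise for blue, so P[monochromatic] = 2·(1/2)^6 = 2^{1 − 6} = 1/32.
Summing: E[X] = C(32, 4) · 2^{1 − 6} = 35960 · 1/32 = 4495/4.
Numerically: E[X] ≈ 1123.75000.

E[X] = C(32,4)·2^(1−C(4,2)) = 4495/4 ≈ 1123.75000.


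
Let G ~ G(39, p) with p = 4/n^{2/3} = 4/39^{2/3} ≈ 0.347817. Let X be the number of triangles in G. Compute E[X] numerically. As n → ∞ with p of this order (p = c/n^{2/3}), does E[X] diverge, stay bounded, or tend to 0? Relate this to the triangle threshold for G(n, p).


Number of potential triangles: C(39, 3) = 9139.
Each occurs with probability p³ ≈ (0.347817)³ ≈ 4.20775805e-02.
By linearity: E[X] = C(39, 3)·p³ ≈ 9139 · 4.20775805e-02 ≈ 384.547009.
Since α = 2/3 < 1, p = c/n^{2/3} ≫ 1/n is above the triangle threshold p ~ 1/n. Asymptotically E[X] ~ (c³/6)·n^{3(1−α)} = (4³/6)·n^{1} → ∞; triangles are abundant w.h.p.

E[X] ≈ 384.547009; in regime p = Θ(1/n^{2/3}) E[X] diverges (above the triangle threshold p ~ 1/n).


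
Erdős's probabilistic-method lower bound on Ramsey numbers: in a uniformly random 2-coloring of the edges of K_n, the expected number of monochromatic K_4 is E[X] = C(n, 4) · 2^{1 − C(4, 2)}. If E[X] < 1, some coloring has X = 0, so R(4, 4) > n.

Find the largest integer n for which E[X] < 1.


We need C(n, 4) · 2^{1 − 6} < 1, i.e. C(n, 4) < 2^{6 − 1} = 32.
Check values of n near the boundary:
  n = 5: C(5, 4) = 5; 5 < 32? YES
  n = 6: C(6, 4) = 15; 15 < 32? YES
  n = 7: C(7, 4) = 35; 35 < 32? NO
The largest n with C(n, 4) < 32 is n = 6 (where E[X] = 15/32 ≈ 0.469). Hence R(4, 4) > 6, i.e. R(4, 4) ≥ 7.

Largest n = 6; hence R(4, 4) > 6.


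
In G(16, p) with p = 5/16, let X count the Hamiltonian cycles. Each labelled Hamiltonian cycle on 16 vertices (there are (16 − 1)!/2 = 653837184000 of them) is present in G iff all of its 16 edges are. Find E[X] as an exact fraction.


K_16 has (16 − 1)!/2 = 653837184000 labelled Hamiltonian cycles.
For each such Hamiltonian cycle H, let X_H = 1 if all 16 edges of H are present in G. Then P[X_H = 1] = p^{16} = (5/16)^{16} = 152587890625/18446744073709551616.
Summing the indicators: E[X] = Σ_H E[X_H] = 653837184000 · p^{16} = 653837184000 · 152587890625/18446744073709551616 = 97429332733154296875/18014398509481984.
Numerically: E[X] ≈ 5408.

E[X] = 653837184000 · (5/16)^{16} = 97429332733154296875/18014398509481984 ≈ 5408.


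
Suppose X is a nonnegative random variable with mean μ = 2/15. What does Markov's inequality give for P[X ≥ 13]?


μ = E[X] = 2/15, a = 13.
Markov: P[X ≥ 13] ≤ μ/a = (2/15)/13 = 2/195.
Numerically: ≈ 0.01026.
(Since a = 13 > μ = 0.13333, the bound 2/195 is < 1 and informative.)

P[X ≥ 13] ≤ 2/195 ≈ 0.01026.


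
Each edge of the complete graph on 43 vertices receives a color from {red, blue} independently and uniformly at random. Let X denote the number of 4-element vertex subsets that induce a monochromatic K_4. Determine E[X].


Let X = Σ_S X_S over the C(43, 4) = 123410 subsets S of size 4, where X_S = 1 if the K_4 on S is monochromatic.
For a fixed S, the K_4 on S has C(4, 2) = 6 edges. P[all 6 edges red] = (1/2)^6, and likewise for blue, so P[monochromatic] = 2·(1/2)^6 = 2^{1 − 6} = 1/32.
By linearity of expectation: E[X] = C(43, 4) · 2^{1 − 6} = 123410 · 1/32 = 61705/16.
Numerically: E[X] ≈ 3856.562.

E[X] = C(43,4)·2^(1−C(4,2)) = 61705/16 ≈ 3856.562.


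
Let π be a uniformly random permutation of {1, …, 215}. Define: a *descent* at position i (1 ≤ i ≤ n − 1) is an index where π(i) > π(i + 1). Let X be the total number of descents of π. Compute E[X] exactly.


Write X = Σ X_I over i = 1, …, 214, with X_I the indicator of one descent.
There are 214 indicators.
For each fixed i, the pair (π(i), π(i+1)) is a uniformly random ordered pair of distinct values from {1, …, 215}; by symmetry P[π(i) > π(i+1)] = 1/2.
By linearity: E[X] = 214 · (1/2) = (215 − 1) · (1/2) = 107 ≈ 107.0000.

E[X] = 107 = 107.0000.


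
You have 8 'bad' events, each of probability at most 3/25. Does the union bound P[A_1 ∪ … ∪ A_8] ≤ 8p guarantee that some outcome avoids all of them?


Union bound: P[∪_{i=1}^{8} A_i] ≤ Σ_i P[A_i] ≤ 8·p = 8·(3/25) = 24/25.
Numerically: 24/25 ≈ 0.960.
Is 24/25 < 1? YES.
Since P[∪ A_i] ≤ 24/25 < 1, the complement has P[∩ A_i^c] ≥ 1 − 24/25 = 1/25 > 0, so some outcome avoids every A_i.

8·p = 24/25 ≈ 0.960; existence CERTIFIED by the union bound.


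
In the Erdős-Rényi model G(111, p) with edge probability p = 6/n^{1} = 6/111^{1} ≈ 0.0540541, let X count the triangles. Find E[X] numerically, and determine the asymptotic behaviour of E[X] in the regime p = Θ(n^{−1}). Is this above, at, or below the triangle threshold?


Number of potential triangles: C(111, 3) = 221815.
Each occurs with probability p³ ≈ (0.0540541)³ ≈ 1.57937338e-04.
By linearity: E[X] = C(111, 3)·p³ ≈ 221815 · 1.57937338e-04 ≈ 35.032871.
Here α = 1, so p = 6/n is exactly at the triangle threshold p ~ 1/n. Asymptotically E[X] → c³/6 = 6³/6 = 36 ≈ 36.000000, a bounded constant. In this regime the triangle count is asymptotically Poisson(c³/6).

E[X] ≈ 35.032871; in regime p = Θ(1/n^{1}) E[X] stays bounded (at the triangle threshold p ~ 1/n).


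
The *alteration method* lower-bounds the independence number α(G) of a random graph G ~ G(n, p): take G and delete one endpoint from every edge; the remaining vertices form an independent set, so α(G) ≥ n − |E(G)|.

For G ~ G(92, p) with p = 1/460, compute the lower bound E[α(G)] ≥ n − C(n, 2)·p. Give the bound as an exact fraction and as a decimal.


E[|E(G)|] = C(92, 2)·p = 4186 · (1/460) = 91/10.
E[α(G)] ≥ n − E[|E(G)|] = 92 − 91/10 = 829/10.
Numerically: ≈ 82.900000.
(This is only a lower bound; the true E[α(G)] may be larger.)

E[α(G)] ≥ 829/10 ≈ 82.900000.


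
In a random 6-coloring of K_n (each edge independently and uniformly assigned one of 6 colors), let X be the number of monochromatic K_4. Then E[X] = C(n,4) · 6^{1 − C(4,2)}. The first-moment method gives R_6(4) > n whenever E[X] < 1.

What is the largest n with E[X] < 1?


We need C(n, 4) · 6^{1 − 6} < 1, i.e. C(n, 4) < 6^{6 − 1} = 7776.
Check values of n near the boundary:
  n = 20: C(20, 4) = 4845; 4845 < 7776? YES
  n = 21: C(21, 4) = 5985; 5985 < 7776? YES
  n = 22: C(22, 4) = 7315; 7315 < 7776? YES
  n = 23: C(23, 4) = 8855; 8855 < 7776? NO
  n = 24: C(24, 4) = 10626; 10626 < 7776? NO
  n = 25: C(25, 4) = 12650; 12650 < 7776? NO
The largest n with C(n, 4) < 7776 is n = 22 (where E[X] = 7315/7776 ≈ 0.9407). Hence R_6(4) > 22, i.e. R_6(4) ≥ 23.

Largest n = 22; hence R_6(4) > 22.
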